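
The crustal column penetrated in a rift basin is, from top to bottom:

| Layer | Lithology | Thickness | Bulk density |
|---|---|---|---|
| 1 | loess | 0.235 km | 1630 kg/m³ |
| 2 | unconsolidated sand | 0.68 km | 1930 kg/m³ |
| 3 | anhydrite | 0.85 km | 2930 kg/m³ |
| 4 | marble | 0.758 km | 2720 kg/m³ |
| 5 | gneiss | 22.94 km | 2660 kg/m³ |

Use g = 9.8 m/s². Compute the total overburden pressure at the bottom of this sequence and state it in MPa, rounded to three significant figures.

659 MPa

loess: 1630 kg/m³ × 9.8 m/s² × 235 m = 3.754×10^6 Pa = 3.754 MPa
unconsolidated sand: 1930 kg/m³ × 9.8 m/s² × 680 m = 1.286×10^7 Pa = 12.86 MPa
anhydrite: 2930 kg/m³ × 9.8 m/s² × 850 m = 2.441×10^7 Pa = 24.41 MPa
marble: 2720 kg/m³ × 9.8 m/s² × 758 m = 2.021×10^7 Pa = 20.21 MPa
gneiss: 2660 kg/m³ × 9.8 m/s² × 22940 m = 5.980×10^8 Pa = 598.0 MPa
Total = 3.754 + 12.86 + 24.41 + 20.21 + 598.0 = 659.23 MPa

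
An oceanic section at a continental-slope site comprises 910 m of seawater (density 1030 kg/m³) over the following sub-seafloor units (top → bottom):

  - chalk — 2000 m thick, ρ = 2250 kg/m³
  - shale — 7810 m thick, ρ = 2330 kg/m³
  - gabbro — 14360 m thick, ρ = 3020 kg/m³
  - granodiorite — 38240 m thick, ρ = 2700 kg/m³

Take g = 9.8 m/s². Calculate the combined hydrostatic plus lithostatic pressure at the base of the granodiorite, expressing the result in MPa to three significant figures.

1670 MPa

seawater: 1030 kg/m³ × 9.8 m/s² × 910 m = 9.186×10^6 Pa = 9.186 MPa
chalk: 2250 kg/m³ × 9.8 m/s² × 2000 m = 4.410×10^7 Pa = 44.10 MPa
shale: 2330 kg/m³ × 9.8 m/s² × 7810 m = 1.783×10^8 Pa = 178.3 MPa
gabbro: 3020 kg/m³ × 9.8 m/s² × 14360 m = 4.250×10^8 Pa = 425.0 MPa
granodiorite: 2700 kg/m³ × 9.8 m/s² × 38240 m = 1.012×10^9 Pa = 1012 MPa
Total = 9.186 + 44.10 + 178.3 + 425.0 + 1012 = 1668.4 MPa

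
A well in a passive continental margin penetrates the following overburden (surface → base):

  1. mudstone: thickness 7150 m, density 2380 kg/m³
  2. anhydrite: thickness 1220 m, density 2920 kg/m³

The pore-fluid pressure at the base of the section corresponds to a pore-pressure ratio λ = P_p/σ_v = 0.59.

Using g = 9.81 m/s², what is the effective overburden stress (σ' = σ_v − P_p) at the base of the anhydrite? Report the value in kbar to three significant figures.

0.828 kbar

Overburden (lithostatic) stress σ_v:
mudstone: 2380 kg/m³ × 9.81 m/s² × 7150 m = 1.669×10^8 Pa = 166.9 MPa
anhydrite: 2920 kg/m³ × 9.81 m/s² × 1220 m = 3.495×10^7 Pa = 34.95 MPa
Total = 166.9 + 34.95 = 201.88 MPa
Pore pressure P_p = λ·σ_v = 0.59 × 201.9 MPa = 119.1 MPa
Effective stress σ' = σ_v − P_p = 201.9 − 119.1 = 82.772 MPa = 0.82772 kbar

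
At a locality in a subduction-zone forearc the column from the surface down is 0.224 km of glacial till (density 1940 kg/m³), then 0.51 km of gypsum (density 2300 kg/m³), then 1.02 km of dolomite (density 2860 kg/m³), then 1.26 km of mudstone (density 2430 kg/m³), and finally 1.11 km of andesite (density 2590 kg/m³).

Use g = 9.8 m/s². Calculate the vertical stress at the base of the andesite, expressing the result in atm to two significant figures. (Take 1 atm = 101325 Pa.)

glacial till: 1940 kg/m³ × 9.8 m/s² × 224 m = 4.259×10^6 Pa = 42.03 atm
gypsum: 2300 kg/m³ × 9.8 m/s² × 510 m = 1.150×10^7 Pa = 113.5 atm
dolomite: 2860 kg/m³ × 9.8 m/s² × 1020 m = 2.859×10^7 Pa = 282.1 atm
mudstone: 2430 kg/m³ × 9.8 m/s² × 1260 m = 3.001×10^7 Pa = 296.1 atm
andesite: 2590 kg/m³ × 9.8 m/s² × 1110 m = 2.817×10^7 Pa = 278.1 atm
Total = 42.03 + 113.5 + 282.1 + 296.1 + 278.1 = 1011.8 atm

1000 atm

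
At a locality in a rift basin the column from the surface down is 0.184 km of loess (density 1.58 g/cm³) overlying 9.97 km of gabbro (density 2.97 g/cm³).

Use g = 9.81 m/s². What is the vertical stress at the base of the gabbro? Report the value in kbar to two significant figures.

loess: 1580 kg/m³ × 9.81 m/s² × 184 m = 2.852×10^6 Pa = 0.02852 kbar
gabbro: 2970 kg/m³ × 9.81 m/s² × 9970 m = 2.905×10^8 Pa = 2.905 kbar
Total = 0.02852 + 2.905 = 2.9333 kbar

2.9 kbar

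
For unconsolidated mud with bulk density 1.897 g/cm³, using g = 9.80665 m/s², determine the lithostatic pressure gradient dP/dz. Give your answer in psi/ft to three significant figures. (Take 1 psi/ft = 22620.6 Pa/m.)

dP/dz = ρg = 1897 kg/m³ × 9.80665 m/s² = 18603 Pa/m
= 18603 Pa/m × (1 psi/ft / 22621 Pa/m) = 0.82240 psi/ft

0.822 psi/ft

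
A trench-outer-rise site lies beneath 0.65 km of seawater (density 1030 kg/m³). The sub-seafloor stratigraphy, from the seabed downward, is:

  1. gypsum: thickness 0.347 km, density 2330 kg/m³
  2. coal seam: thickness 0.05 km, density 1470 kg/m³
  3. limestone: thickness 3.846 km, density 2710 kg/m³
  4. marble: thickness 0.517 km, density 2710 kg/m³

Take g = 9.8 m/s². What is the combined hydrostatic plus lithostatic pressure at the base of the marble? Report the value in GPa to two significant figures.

seawater: 1030 kg/m³ × 9.8 m/s² × 650 m = 6.561×10^6 Pa = 6.561×10^-3 GPa
gypsum: 2330 kg/m³ × 9.8 m/s² × 347 m = 7.923×10^6 Pa = 7.923×10^-3 GPa
coal seam: 1470 kg/m³ × 9.8 m/s² × 50 m = 7.203×10^5 Pa = 7.203×10^-4 GPa
limestone: 2710 kg/m³ × 9.8 m/s² × 3846 m = 1.021×10^8 Pa = 0.1021 GPa
marble: 2710 kg/m³ × 9.8 m/s² × 517 m = 1.373×10^7 Pa = 0.01373 GPa
Total = 6.561×10^-3 + 7.923×10^-3 + 7.203×10^-4 + 0.1021 + 0.01373 = 0.13108 GPa

0.13 GPa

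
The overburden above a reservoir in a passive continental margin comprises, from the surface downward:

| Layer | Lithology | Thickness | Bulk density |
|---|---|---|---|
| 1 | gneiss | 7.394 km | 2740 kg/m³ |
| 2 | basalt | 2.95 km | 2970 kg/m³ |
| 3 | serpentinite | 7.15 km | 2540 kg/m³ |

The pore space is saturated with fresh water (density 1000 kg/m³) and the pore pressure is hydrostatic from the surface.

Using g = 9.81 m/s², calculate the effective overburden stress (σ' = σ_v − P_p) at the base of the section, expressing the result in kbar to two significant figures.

2.9 kbar

Overburden (lithostatic) stress σ_v:
gneiss: 2740 kg/m³ × 9.81 m/s² × 7394 m = 1.987×10^8 Pa = 198.7 MPa
basalt: 2970 kg/m³ × 9.81 m/s² × 2950 m = 8.595×10^7 Pa = 85.95 MPa
serpentinite: 2540 kg/m³ × 9.81 m/s² × 7150 m = 1.782×10^8 Pa = 178.2 MPa
Total = 198.7 + 85.95 + 178.2 = 462.86 MPa
Pore pressure P_p = 1000 kg/m³ × 9.81 m/s² × 17494 m = 1.716×10^8 Pa = 171.6 MPa
Effective stress σ' = σ_v − P_p = 462.9 − 171.6 = 291.24 MPa = 2.9124 kbar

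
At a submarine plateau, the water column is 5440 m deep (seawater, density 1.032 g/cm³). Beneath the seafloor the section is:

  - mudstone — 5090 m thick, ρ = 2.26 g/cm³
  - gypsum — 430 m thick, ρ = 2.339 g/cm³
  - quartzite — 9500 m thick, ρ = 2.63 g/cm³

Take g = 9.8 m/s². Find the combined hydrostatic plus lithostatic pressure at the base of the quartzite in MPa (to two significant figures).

420 MPa

seawater: 1032 kg/m³ × 9.8 m/s² × 5440 m = 5.502×10^7 Pa = 55.02 MPa
mudstone: 2260 kg/m³ × 9.8 m/s² × 5090 m = 1.127×10^8 Pa = 112.7 MPa
gypsum: 2339 kg/m³ × 9.8 m/s² × 430 m = 9.857×10^6 Pa = 9.857 MPa
quartzite: 2630 kg/m³ × 9.8 m/s² × 9500 m = 2.449×10^8 Pa = 244.9 MPa
Total = 55.02 + 112.7 + 9.857 + 244.9 = 422.46 MPa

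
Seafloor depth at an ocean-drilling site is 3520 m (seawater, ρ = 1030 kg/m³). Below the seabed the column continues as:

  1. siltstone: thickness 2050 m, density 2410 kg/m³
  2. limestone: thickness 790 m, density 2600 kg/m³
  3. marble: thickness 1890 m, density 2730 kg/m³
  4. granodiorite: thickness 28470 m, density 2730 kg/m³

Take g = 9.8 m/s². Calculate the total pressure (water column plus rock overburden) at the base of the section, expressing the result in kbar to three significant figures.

seawater: 1030 kg/m³ × 9.8 m/s² × 3520 m = 3.553×10^7 Pa = 0.3553 kbar
siltstone: 2410 kg/m³ × 9.8 m/s² × 2050 m = 4.842×10^7 Pa = 0.4842 kbar
limestone: 2600 kg/m³ × 9.8 m/s² × 790 m = 2.013×10^7 Pa = 0.2013 kbar
marble: 2730 kg/m³ × 9.8 m/s² × 1890 m = 5.057×10^7 Pa = 0.5057 kbar
granodiorite: 2730 kg/m³ × 9.8 m/s² × 28470 m = 7.617×10^8 Pa = 7.617 kbar
Total = 0.3553 + 0.4842 + 0.2013 + 0.5057 + 7.617 = 9.1633 kbar

9.16 kbar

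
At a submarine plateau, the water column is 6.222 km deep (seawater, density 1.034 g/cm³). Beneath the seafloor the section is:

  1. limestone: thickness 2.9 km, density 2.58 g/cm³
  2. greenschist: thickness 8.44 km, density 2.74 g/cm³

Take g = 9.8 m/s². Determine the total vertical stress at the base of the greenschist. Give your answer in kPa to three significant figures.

seawater: 1034 kg/m³ × 9.8 m/s² × 6222 m = 6.305×10^7 Pa = 63049 kPa
limestone: 2580 kg/m³ × 9.8 m/s² × 2900 m = 7.332×10^7 Pa = 73324 kPa
greenschist: 2740 kg/m³ × 9.8 m/s² × 8440 m = 2.266×10^8 Pa = 2.266×10^5 kPa
Total = 63049 + 73324 + 2.266×10^5 = 3.6300×10^5 kPa

363000 kPa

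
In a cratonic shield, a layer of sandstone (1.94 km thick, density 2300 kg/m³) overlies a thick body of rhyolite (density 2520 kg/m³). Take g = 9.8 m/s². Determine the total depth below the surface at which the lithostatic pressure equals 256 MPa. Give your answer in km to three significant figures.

Pressure at base of upper layers: 2300×9.8×1940 = 4.373×10^7 Pa = 43.73 MPa
Remaining pressure to be supplied by rhyolite: 2.560×10^8 − 4.373×10^7 = 2.123×10^8 Pa
Additional depth in rhyolite = 2.123×10^8 Pa / (2520 kg/m³ × 9.8 m/s²) = 8595.4 m
Total depth = 1940 m + 8595.4 m = 10535 m
= 10.535 km

10.5 km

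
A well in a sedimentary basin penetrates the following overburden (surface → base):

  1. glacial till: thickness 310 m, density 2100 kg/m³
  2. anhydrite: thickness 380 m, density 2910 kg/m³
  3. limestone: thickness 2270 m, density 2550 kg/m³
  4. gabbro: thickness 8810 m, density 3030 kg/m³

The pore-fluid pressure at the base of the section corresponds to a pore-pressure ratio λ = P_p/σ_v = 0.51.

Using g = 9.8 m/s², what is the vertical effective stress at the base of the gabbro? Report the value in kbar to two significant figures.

1.6 kbar

Overburden (lithostatic) stress σ_v:
glacial till: 2100 kg/m³ × 9.8 m/s² × 310 m = 6.380×10^6 Pa = 6.380 MPa
anhydrite: 2910 kg/m³ × 9.8 m/s² × 380 m = 1.084×10^7 Pa = 10.84 MPa
limestone: 2550 kg/m³ × 9.8 m/s² × 2270 m = 5.673×10^7 Pa = 56.73 MPa
gabbro: 3030 kg/m³ × 9.8 m/s² × 8810 m = 2.616×10^8 Pa = 261.6 MPa
Total = 6.380 + 10.84 + 56.73 + 261.6 = 335.55 MPa
Pore pressure P_p = λ·σ_v = 0.51 × 335.5 MPa = 171.1 MPa
Effective stress σ' = σ_v − P_p = 335.5 − 171.1 = 164.42 MPa = 1.6442 kbar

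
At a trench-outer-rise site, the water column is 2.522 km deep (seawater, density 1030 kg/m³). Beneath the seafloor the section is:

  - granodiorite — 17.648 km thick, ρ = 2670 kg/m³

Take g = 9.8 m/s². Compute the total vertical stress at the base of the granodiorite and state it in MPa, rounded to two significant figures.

seawater: 1030 kg/m³ × 9.8 m/s² × 2522 m = 2.546×10^7 Pa = 25.46 MPa
granodiorite: 2670 kg/m³ × 9.8 m/s² × 17648 m = 4.618×10^8 Pa = 461.8 MPa
Total = 25.46 + 461.8 = 487.23 MPa

490 MPa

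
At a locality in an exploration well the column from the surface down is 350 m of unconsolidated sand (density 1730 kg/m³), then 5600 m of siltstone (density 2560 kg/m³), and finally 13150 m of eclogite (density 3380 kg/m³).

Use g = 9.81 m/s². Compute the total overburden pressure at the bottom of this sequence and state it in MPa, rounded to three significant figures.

583 MPa

unconsolidated sand: 1730 kg/m³ × 9.81 m/s² × 350 m = 5.940×10^6 Pa = 5.940 MPa
siltstone: 2560 kg/m³ × 9.81 m/s² × 5600 m = 1.406×10^8 Pa = 140.6 MPa
eclogite: 3380 kg/m³ × 9.81 m/s² × 13150 m = 4.360×10^8 Pa = 436.0 MPa
Total = 5.940 + 140.6 + 436.0 = 582.60 MPa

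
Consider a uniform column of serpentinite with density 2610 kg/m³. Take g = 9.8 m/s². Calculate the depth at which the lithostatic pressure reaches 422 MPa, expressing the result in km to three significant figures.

h = P/(ρg) = 422 MPa / (2610 kg/m³ × 9.8 m/s²) = 4.220×10^8 Pa / 25578 Pa/m = 16499 m
= 16.499 km

16.5 km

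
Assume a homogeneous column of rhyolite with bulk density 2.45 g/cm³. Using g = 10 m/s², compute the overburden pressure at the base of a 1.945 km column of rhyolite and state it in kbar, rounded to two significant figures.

rhyolite: 2450 kg/m³ × 10 m/s² × 1945 m = 4.765×10^7 Pa = 0.4765 kbar

0.48 kbar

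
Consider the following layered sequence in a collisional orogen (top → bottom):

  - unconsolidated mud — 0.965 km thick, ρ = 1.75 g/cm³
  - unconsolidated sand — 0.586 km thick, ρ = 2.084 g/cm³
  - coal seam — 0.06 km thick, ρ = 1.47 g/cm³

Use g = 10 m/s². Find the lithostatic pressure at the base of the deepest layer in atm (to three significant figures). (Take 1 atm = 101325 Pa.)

296 atm

unconsolidated mud: 1750 kg/m³ × 10 m/s² × 965 m = 1.689×10^7 Pa = 166.7 atm
unconsolidated sand: 2084 kg/m³ × 10 m/s² × 586 m = 1.221×10^7 Pa = 120.5 atm
coal seam: 1470 kg/m³ × 10 m/s² × 60 m = 8.820×10^5 Pa = 8.705 atm
Total = 166.7 + 120.5 + 8.705 = 295.90 atm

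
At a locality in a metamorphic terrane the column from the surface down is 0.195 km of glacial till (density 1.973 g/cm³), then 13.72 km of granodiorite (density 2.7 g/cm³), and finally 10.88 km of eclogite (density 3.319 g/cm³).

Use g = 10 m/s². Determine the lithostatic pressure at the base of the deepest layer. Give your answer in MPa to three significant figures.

735 MPa

glacial till: 1973 kg/m³ × 10 m/s² × 195 m = 3.847×10^6 Pa = 3.847 MPa
granodiorite: 2700 kg/m³ × 10 m/s² × 13720 m = 3.704×10^8 Pa = 370.4 MPa
eclogite: 3319 kg/m³ × 10 m/s² × 10880 m = 3.611×10^8 Pa = 361.1 MPa
Total = 3.847 + 370.4 + 361.1 = 735.39 MPa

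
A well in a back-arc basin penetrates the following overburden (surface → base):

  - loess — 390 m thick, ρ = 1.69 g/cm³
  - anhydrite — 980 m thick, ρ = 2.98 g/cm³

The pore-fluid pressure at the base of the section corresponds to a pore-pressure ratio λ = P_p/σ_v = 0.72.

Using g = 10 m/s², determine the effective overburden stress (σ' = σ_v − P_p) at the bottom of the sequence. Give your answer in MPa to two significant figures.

Overburden (lithostatic) stress σ_v:
loess: 1690 kg/m³ × 10 m/s² × 390 m = 6.591×10^6 Pa = 6.591 MPa
anhydrite: 2980 kg/m³ × 10 m/s² × 980 m = 2.920×10^7 Pa = 29.20 MPa
Total = 6.591 + 29.20 = 35.795 MPa
Pore pressure P_p = λ·σ_v = 0.72 × 35.80 MPa = 25.77 MPa
Effective stress σ' = σ_v − P_p = 35.80 − 25.77 = 10.023 MPa

10 MPa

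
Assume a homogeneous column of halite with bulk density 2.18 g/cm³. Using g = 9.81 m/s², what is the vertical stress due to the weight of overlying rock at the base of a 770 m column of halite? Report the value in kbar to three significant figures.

0.165 kbar

halite: 2180 kg/m³ × 9.81 m/s² × 770 m = 1.647×10^7 Pa = 0.1647 kbar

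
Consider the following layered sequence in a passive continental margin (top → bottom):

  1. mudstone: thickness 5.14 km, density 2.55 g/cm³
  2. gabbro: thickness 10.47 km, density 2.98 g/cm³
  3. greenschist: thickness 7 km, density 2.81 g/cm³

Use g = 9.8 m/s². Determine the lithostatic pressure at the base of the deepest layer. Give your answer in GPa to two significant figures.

0.63 GPa

mudstone: 2550 kg/m³ × 9.8 m/s² × 5140 m = 1.284×10^8 Pa = 0.1284 GPa
gabbro: 2980 kg/m³ × 9.8 m/s² × 10470 m = 3.058×10^8 Pa = 0.3058 GPa
greenschist: 2810 kg/m³ × 9.8 m/s² × 7000 m = 1.928×10^8 Pa = 0.1928 GPa
Total = 0.1284 + 0.3058 + 0.1928 = 0.62698 GPa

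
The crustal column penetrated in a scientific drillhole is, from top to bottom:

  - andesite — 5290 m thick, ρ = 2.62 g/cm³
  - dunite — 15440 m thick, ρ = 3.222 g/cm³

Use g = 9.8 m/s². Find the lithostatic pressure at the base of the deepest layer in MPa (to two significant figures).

andesite: 2620 kg/m³ × 9.8 m/s² × 5290 m = 1.358×10^8 Pa = 135.8 MPa
dunite: 3222 kg/m³ × 9.8 m/s² × 15440 m = 4.875×10^8 Pa = 487.5 MPa
Total = 135.8 + 487.5 = 623.35 MPa

620 MPa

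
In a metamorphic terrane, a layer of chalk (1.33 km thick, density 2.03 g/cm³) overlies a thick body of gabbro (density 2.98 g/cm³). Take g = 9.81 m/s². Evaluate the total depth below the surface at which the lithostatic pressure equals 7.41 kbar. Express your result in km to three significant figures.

25.8 km

Pressure at base of upper layers: 2030×9.81×1330 = 2.649×10^7 Pa = 0.2649 kbar
Remaining pressure to be supplied by gabbro: 7.410×10^8 − 2.649×10^7 = 7.145×10^8 Pa
Additional depth in gabbro = 7.145×10^8 Pa / (2980 kg/m³ × 9.81 m/s²) = 24441 m
Total depth = 1330 m + 24441 m = 25771 m
= 25.771 km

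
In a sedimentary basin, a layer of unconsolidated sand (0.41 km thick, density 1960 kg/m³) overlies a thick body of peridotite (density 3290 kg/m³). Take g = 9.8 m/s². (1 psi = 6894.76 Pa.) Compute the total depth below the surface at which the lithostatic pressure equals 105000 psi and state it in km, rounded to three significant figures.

Pressure at base of upper layers: 1960×9.8×410 = 7.875×10^6 Pa = 1142 psi
Remaining pressure to be supplied by peridotite: 7.239×10^8 − 7.875×10^6 = 7.161×10^8 Pa
Additional depth in peridotite = 7.161×10^8 Pa / (3290 kg/m³ × 9.8 m/s²) = 22209 m
Total depth = 410 m + 22209 m = 22619 m
= 22.619 km

22.6 km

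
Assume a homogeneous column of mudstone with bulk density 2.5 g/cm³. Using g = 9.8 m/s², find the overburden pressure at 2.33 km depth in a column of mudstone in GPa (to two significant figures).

0.057 GPa

mudstone: 2500 kg/m³ × 9.8 m/s² × 2330 m = 5.708×10^7 Pa = 0.05708 GPa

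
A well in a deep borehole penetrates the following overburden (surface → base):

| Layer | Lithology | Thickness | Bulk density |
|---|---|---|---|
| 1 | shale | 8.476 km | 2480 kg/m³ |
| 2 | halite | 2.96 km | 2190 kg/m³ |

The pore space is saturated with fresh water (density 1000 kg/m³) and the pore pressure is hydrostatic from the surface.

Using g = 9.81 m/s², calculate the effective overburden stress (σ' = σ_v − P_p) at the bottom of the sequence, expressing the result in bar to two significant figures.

Overburden (lithostatic) stress σ_v:
shale: 2480 kg/m³ × 9.81 m/s² × 8476 m = 2.062×10^8 Pa = 206.2 MPa
halite: 2190 kg/m³ × 9.81 m/s² × 2960 m = 6.359×10^7 Pa = 63.59 MPa
Total = 206.2 + 63.59 = 269.80 MPa
Pore pressure P_p = 1000 kg/m³ × 9.81 m/s² × 11436 m = 1.122×10^8 Pa = 112.2 MPa
Effective stress σ' = σ_v − P_p = 269.8 − 112.2 = 157.62 MPa = 1576.2 bar

1600 bar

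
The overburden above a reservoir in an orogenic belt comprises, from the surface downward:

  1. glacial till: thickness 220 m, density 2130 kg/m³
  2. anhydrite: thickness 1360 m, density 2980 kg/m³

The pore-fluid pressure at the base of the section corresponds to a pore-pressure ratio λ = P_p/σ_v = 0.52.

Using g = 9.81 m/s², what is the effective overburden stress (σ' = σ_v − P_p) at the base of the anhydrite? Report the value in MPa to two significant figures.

Overburden (lithostatic) stress σ_v:
glacial till: 2130 kg/m³ × 9.81 m/s² × 220 m = 4.597×10^6 Pa = 4.597 MPa
anhydrite: 2980 kg/m³ × 9.81 m/s² × 1360 m = 3.976×10^7 Pa = 39.76 MPa
Total = 4.597 + 39.76 = 44.355 MPa
Pore pressure P_p = λ·σ_v = 0.52 × 44.35 MPa = 23.06 MPa
Effective stress σ' = σ_v − P_p = 44.35 − 23.06 = 21.290 MPa

21 MPa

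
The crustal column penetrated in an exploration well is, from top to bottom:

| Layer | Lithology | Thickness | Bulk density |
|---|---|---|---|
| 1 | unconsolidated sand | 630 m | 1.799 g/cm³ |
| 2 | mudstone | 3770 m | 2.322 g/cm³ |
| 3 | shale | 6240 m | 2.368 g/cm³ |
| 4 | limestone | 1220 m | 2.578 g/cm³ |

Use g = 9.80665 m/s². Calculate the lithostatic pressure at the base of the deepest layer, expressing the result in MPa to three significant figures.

unconsolidated sand: 1799 kg/m³ × 9.80665 m/s² × 630 m = 1.111×10^7 Pa = 11.11 MPa
mudstone: 2322 kg/m³ × 9.80665 m/s² × 3770 m = 8.585×10^7 Pa = 85.85 MPa
shale: 2368 kg/m³ × 9.80665 m/s² × 6240 m = 1.449×10^8 Pa = 144.9 MPa
limestone: 2578 kg/m³ × 9.80665 m/s² × 1220 m = 3.084×10^7 Pa = 30.84 MPa
Total = 11.11 + 85.85 + 144.9 + 30.84 = 272.71 MPa

273 MPa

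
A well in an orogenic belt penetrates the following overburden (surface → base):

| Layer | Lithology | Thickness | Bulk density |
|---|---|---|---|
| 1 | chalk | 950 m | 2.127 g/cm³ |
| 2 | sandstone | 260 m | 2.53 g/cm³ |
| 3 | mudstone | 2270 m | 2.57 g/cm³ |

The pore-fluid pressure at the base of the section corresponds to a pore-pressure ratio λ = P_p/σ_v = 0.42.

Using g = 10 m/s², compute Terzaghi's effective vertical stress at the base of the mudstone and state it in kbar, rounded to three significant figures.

0.494 kbar

Overburden (lithostatic) stress σ_v:
chalk: 2127 kg/m³ × 10 m/s² × 950 m = 2.021×10^7 Pa = 20.21 MPa
sandstone: 2530 kg/m³ × 10 m/s² × 260 m = 6.578×10^6 Pa = 6.578 MPa
mudstone: 2570 kg/m³ × 10 m/s² × 2270 m = 5.834×10^7 Pa = 58.34 MPa
Total = 20.21 + 6.578 + 58.34 = 85.123 MPa
Pore pressure P_p = λ·σ_v = 0.42 × 85.12 MPa = 35.75 MPa
Effective stress σ' = σ_v − P_p = 85.12 − 35.75 = 49.372 MPa = 0.49372 kbar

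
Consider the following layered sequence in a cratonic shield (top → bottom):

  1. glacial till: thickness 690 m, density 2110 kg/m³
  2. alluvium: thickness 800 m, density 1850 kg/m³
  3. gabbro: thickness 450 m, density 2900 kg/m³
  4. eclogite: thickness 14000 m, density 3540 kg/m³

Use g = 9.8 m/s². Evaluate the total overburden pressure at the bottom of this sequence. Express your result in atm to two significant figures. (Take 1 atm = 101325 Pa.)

5200 atm

glacial till: 2110 kg/m³ × 9.8 m/s² × 690 m = 1.427×10^7 Pa = 140.8 atm
alluvium: 1850 kg/m³ × 9.8 m/s² × 800 m = 1.450×10^7 Pa = 143.1 atm
gabbro: 2900 kg/m³ × 9.8 m/s² × 450 m = 1.279×10^7 Pa = 126.2 atm
eclogite: 3540 kg/m³ × 9.8 m/s² × 14000 m = 4.857×10^8 Pa = 4793 atm
Total = 140.8 + 143.1 + 126.2 + 4793 = 5203.5 atm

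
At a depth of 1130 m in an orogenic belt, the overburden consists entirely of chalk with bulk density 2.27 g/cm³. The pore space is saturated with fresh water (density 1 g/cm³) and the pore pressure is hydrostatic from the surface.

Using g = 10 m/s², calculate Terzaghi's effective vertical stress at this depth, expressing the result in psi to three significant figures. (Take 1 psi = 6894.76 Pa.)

2080 psi

Overburden (lithostatic) stress σ_v:
chalk: 2270 kg/m³ × 10 m/s² × 1130 m = 2.565×10^7 Pa = 25.65 MPa
Pore pressure P_p = 1000 kg/m³ × 10 m/s² × 1130 m = 1.130×10^7 Pa = 11.30 MPa
Effective stress σ' = σ_v − P_p = 25.65 − 11.30 = 14.351 MPa = 2081.4 psi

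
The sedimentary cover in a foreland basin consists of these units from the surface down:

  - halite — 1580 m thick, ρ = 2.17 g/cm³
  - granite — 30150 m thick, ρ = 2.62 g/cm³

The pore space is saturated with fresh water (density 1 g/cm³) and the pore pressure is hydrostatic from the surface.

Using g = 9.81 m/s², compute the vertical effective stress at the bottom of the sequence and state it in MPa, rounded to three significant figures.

Overburden (lithostatic) stress σ_v:
halite: 2170 kg/m³ × 9.81 m/s² × 1580 m = 3.363×10^7 Pa = 33.63 MPa
granite: 2620 kg/m³ × 9.81 m/s² × 30150 m = 7.749×10^8 Pa = 774.9 MPa
Total = 33.63 + 774.9 = 808.56 MPa
Pore pressure P_p = 1000 kg/m³ × 9.81 m/s² × 31730 m = 3.113×10^8 Pa = 311.3 MPa
Effective stress σ' = σ_v − P_p = 808.6 − 311.3 = 497.28 MPa

497 MPa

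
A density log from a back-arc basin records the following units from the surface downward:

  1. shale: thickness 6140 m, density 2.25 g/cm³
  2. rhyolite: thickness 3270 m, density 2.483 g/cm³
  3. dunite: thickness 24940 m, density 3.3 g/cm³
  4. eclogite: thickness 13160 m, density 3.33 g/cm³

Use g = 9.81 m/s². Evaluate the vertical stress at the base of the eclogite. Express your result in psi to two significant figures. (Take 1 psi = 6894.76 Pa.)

shale: 2250 kg/m³ × 9.81 m/s² × 6140 m = 1.355×10^8 Pa = 19656 psi
rhyolite: 2483 kg/m³ × 9.81 m/s² × 3270 m = 7.965×10^7 Pa = 11552 psi
dunite: 3300 kg/m³ × 9.81 m/s² × 24940 m = 8.074×10^8 Pa = 1.171×10^5 psi
eclogite: 3330 kg/m³ × 9.81 m/s² × 13160 m = 4.299×10^8 Pa = 62352 psi
Total = 19656 + 11552 + 1.171×10^5 + 62352 = 2.1066×10^5 psi

210000 psi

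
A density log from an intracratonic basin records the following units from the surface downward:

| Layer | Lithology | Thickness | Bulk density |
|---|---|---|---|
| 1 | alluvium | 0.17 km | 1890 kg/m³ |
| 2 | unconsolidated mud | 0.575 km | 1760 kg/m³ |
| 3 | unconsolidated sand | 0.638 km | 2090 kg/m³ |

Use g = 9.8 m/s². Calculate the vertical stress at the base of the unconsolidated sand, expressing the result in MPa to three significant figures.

26.1 MPa

alluvium: 1890 kg/m³ × 9.8 m/s² × 170 m = 3.149×10^6 Pa = 3.149 MPa
unconsolidated mud: 1760 kg/m³ × 9.8 m/s² × 575 m = 9.918×10^6 Pa = 9.918 MPa
unconsolidated sand: 2090 kg/m³ × 9.8 m/s² × 638 m = 1.307×10^7 Pa = 13.07 MPa
Total = 3.149 + 9.918 + 13.07 = 26.134 MPa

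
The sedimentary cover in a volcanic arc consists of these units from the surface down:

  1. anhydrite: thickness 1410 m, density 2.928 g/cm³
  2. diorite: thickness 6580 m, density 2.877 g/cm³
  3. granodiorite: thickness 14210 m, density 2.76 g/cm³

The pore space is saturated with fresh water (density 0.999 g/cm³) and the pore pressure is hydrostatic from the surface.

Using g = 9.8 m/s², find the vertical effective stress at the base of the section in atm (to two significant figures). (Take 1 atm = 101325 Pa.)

Overburden (lithostatic) stress σ_v:
anhydrite: 2928 kg/m³ × 9.8 m/s² × 1410 m = 4.046×10^7 Pa = 40.46 MPa
diorite: 2877 kg/m³ × 9.8 m/s² × 6580 m = 1.855×10^8 Pa = 185.5 MPa
granodiorite: 2760 kg/m³ × 9.8 m/s² × 14210 m = 3.844×10^8 Pa = 384.4 MPa
Total = 40.46 + 185.5 + 384.4 = 610.33 MPa
Pore pressure P_p = 999 kg/m³ × 9.8 m/s² × 22200 m = 2.173×10^8 Pa = 217.3 MPa
Effective stress σ' = σ_v − P_p = 610.3 − 217.3 = 392.99 MPa = 3878.5 atm

3900 atm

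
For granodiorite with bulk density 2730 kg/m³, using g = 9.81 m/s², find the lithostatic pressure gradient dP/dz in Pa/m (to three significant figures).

dP/dz = ρg = 2730 kg/m³ × 9.81 m/s² = 26781 Pa/m

26800 Pa/m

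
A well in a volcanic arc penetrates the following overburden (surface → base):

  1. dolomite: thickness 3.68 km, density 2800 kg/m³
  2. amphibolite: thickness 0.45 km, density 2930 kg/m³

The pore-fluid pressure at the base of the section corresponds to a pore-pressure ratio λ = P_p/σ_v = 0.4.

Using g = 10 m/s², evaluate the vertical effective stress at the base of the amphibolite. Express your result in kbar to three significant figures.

0.697 kbar

Overburden (lithostatic) stress σ_v:
dolomite: 2800 kg/m³ × 10 m/s² × 3680 m = 1.030×10^8 Pa = 103.0 MPa
amphibolite: 2930 kg/m³ × 10 m/s² × 450 m = 1.319×10^7 Pa = 13.19 MPa
Total = 103.0 + 13.19 = 116.23 MPa
Pore pressure P_p = λ·σ_v = 0.4 × 116.2 MPa = 46.49 MPa
Effective stress σ' = σ_v − P_p = 116.2 − 46.49 = 69.735 MPa = 0.69735 kbar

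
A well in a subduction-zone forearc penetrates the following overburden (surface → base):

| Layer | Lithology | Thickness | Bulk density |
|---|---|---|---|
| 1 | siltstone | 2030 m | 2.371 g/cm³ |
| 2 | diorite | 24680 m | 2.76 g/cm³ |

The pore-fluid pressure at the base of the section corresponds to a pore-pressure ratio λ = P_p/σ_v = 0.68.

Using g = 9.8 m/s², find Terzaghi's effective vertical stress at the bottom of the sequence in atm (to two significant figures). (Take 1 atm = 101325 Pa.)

Overburden (lithostatic) stress σ_v:
siltstone: 2371 kg/m³ × 9.8 m/s² × 2030 m = 4.717×10^7 Pa = 47.17 MPa
diorite: 2760 kg/m³ × 9.8 m/s² × 24680 m = 6.675×10^8 Pa = 667.5 MPa
Total = 47.17 + 667.5 = 714.71 MPa
Pore pressure P_p = λ·σ_v = 0.68 × 714.7 MPa = 486.0 MPa
Effective stress σ' = σ_v − P_p = 714.7 − 486.0 = 228.71 MPa = 2257.2 atm

2300 atm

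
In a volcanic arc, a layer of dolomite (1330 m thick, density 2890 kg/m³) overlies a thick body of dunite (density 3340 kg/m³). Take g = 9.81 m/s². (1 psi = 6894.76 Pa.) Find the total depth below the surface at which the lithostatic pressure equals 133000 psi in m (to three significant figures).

28200 m

Pressure at base of upper layers: 2890×9.81×1330 = 3.771×10^7 Pa = 5469 psi
Remaining pressure to be supplied by dunite: 9.170×10^8 − 3.771×10^7 = 8.793×10^8 Pa
Additional depth in dunite = 8.793×10^8 Pa / (3340 kg/m³ × 9.81 m/s²) = 26836 m
Total depth = 1330 m + 26836 m = 28166 m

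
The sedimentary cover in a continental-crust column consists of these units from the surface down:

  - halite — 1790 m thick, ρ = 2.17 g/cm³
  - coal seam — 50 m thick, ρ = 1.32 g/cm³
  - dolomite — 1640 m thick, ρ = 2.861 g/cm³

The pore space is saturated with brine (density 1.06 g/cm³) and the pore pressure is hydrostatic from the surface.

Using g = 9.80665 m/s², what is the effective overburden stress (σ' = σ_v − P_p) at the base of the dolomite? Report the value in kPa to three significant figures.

Overburden (lithostatic) stress σ_v:
halite: 2170 kg/m³ × 9.80665 m/s² × 1790 m = 3.809×10^7 Pa = 38.09 MPa
coal seam: 1320 kg/m³ × 9.80665 m/s² × 50 m = 6.472×10^5 Pa = 0.6472 MPa
dolomite: 2861 kg/m³ × 9.80665 m/s² × 1640 m = 4.601×10^7 Pa = 46.01 MPa
Total = 38.09 + 0.6472 + 46.01 = 84.752 MPa
Pore pressure P_p = 1060 kg/m³ × 9.80665 m/s² × 3480 m = 3.617×10^7 Pa = 36.17 MPa
Effective stress σ' = σ_v − P_p = 84.75 − 36.17 = 48.578 MPa = 48578 kPa

48600 kPa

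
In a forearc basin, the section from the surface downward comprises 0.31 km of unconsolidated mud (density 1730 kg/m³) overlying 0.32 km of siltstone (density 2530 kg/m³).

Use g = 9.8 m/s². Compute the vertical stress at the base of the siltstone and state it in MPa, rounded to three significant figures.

unconsolidated mud: 1730 kg/m³ × 9.8 m/s² × 310 m = 5.256×10^6 Pa = 5.256 MPa
siltstone: 2530 kg/m³ × 9.8 m/s² × 320 m = 7.934×10^6 Pa = 7.934 MPa
Total = 5.256 + 7.934 = 13.190 MPa

13.2 MPa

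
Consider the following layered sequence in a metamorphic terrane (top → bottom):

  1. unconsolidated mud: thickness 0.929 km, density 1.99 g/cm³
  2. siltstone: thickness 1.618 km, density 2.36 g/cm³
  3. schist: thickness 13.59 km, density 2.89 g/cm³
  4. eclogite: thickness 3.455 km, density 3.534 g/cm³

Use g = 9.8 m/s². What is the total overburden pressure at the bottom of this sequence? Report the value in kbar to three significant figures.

5.60 kbar

unconsolidated mud: 1990 kg/m³ × 9.8 m/s² × 929 m = 1.812×10^7 Pa = 0.1812 kbar
siltstone: 2360 kg/m³ × 9.8 m/s² × 1618 m = 3.742×10^7 Pa = 0.3742 kbar
schist: 2890 kg/m³ × 9.8 m/s² × 13590 m = 3.849×10^8 Pa = 3.849 kbar
eclogite: 3534 kg/m³ × 9.8 m/s² × 3455 m = 1.197×10^8 Pa = 1.197 kbar
Total = 0.1812 + 0.3742 + 3.849 + 1.197 = 5.6009 kbar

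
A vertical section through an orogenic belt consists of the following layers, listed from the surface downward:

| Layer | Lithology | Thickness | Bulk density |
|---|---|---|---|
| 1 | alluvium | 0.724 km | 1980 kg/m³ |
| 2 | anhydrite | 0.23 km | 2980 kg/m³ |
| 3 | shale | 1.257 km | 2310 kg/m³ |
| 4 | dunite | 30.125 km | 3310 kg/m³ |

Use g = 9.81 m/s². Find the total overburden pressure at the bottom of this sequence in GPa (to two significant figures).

alluvium: 1980 kg/m³ × 9.81 m/s² × 724 m = 1.406×10^7 Pa = 0.01406 GPa
anhydrite: 2980 kg/m³ × 9.81 m/s² × 230 m = 6.724×10^6 Pa = 6.724×10^-3 GPa
shale: 2310 kg/m³ × 9.81 m/s² × 1257 m = 2.849×10^7 Pa = 0.02849 GPa
dunite: 3310 kg/m³ × 9.81 m/s² × 30125 m = 9.782×10^8 Pa = 0.9782 GPa
Total = 0.01406 + 6.724×10^-3 + 0.02849 + 0.9782 = 1.0275 GPa

1.0 GPa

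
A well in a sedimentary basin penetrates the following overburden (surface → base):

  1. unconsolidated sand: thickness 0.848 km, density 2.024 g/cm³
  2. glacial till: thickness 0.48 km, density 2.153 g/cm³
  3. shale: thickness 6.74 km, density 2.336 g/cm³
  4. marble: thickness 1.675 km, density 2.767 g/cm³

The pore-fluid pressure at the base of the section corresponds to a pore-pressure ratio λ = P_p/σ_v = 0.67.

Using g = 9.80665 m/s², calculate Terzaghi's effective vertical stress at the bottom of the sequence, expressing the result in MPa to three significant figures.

74.9 MPa

Overburden (lithostatic) stress σ_v:
unconsolidated sand: 2024 kg/m³ × 9.80665 m/s² × 848 m = 1.683×10^7 Pa = 16.83 MPa
glacial till: 2153 kg/m³ × 9.80665 m/s² × 480 m = 1.013×10^7 Pa = 10.13 MPa
shale: 2336 kg/m³ × 9.80665 m/s² × 6740 m = 1.544×10^8 Pa = 154.4 MPa
marble: 2767 kg/m³ × 9.80665 m/s² × 1675 m = 4.545×10^7 Pa = 45.45 MPa
Total = 16.83 + 10.13 + 154.4 + 45.45 = 226.82 MPa
Pore pressure P_p = λ·σ_v = 0.67 × 226.8 MPa = 152.0 MPa
Effective stress σ' = σ_v − P_p = 226.8 − 152.0 = 74.850 MPa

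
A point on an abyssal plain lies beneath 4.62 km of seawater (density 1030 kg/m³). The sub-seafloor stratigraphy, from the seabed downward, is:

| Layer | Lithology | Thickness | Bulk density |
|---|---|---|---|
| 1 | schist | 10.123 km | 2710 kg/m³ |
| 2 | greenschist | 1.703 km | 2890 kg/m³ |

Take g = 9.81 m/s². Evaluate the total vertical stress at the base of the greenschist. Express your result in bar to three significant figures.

seawater: 1030 kg/m³ × 9.81 m/s² × 4620 m = 4.668×10^7 Pa = 466.8 bar
schist: 2710 kg/m³ × 9.81 m/s² × 10123 m = 2.691×10^8 Pa = 2691 bar
greenschist: 2890 kg/m³ × 9.81 m/s² × 1703 m = 4.828×10^7 Pa = 482.8 bar
Total = 466.8 + 2691 + 482.8 = 3640.8 bar

3640 bar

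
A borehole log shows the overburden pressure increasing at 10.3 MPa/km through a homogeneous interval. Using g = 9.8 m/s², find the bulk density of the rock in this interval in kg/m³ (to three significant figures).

1050 kg/m³

ρ = (dP/dz)/g = 10.3 MPa/km / 9.8 m/s² = 10300 Pa/m / 9.8 m/s² = 1051.0 kg/m³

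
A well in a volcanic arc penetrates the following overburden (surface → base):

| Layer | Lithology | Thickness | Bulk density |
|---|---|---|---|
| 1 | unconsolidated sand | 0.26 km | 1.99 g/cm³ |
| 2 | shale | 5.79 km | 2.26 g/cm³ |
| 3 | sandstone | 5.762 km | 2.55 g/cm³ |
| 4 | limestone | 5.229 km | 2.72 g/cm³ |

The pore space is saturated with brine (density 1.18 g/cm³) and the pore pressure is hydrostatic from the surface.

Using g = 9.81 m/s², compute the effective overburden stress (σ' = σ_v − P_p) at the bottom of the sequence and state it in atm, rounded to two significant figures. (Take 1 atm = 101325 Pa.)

2200 atm

Overburden (lithostatic) stress σ_v:
unconsolidated sand: 1990 kg/m³ × 9.81 m/s² × 260 m = 5.076×10^6 Pa = 5.076 MPa
shale: 2260 kg/m³ × 9.81 m/s² × 5790 m = 1.284×10^8 Pa = 128.4 MPa
sandstone: 2550 kg/m³ × 9.81 m/s² × 5762 m = 1.441×10^8 Pa = 144.1 MPa
limestone: 2720 kg/m³ × 9.81 m/s² × 5229 m = 1.395×10^8 Pa = 139.5 MPa
Total = 5.076 + 128.4 + 144.1 + 139.5 = 417.11 MPa
Pore pressure P_p = 1180 kg/m³ × 9.81 m/s² × 17041 m = 1.973×10^8 Pa = 197.3 MPa
Effective stress σ' = σ_v − P_p = 417.1 − 197.3 = 219.85 MPa = 2169.7 atm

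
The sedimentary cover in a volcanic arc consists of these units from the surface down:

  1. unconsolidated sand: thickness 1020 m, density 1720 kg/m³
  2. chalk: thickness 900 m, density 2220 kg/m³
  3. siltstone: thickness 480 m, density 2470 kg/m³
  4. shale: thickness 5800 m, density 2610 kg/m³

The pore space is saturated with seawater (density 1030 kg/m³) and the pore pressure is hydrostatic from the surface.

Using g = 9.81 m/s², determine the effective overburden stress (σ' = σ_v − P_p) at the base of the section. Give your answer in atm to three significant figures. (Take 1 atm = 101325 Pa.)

1130 atm

Overburden (lithostatic) stress σ_v:
unconsolidated sand: 1720 kg/m³ × 9.81 m/s² × 1020 m = 1.721×10^7 Pa = 17.21 MPa
chalk: 2220 kg/m³ × 9.81 m/s² × 900 m = 1.960×10^7 Pa = 19.60 MPa
siltstone: 2470 kg/m³ × 9.81 m/s² × 480 m = 1.163×10^7 Pa = 11.63 MPa
shale: 2610 kg/m³ × 9.81 m/s² × 5800 m = 1.485×10^8 Pa = 148.5 MPa
Total = 17.21 + 19.60 + 11.63 + 148.5 = 196.95 MPa
Pore pressure P_p = 1030 kg/m³ × 9.81 m/s² × 8200 m = 8.286×10^7 Pa = 82.86 MPa
Effective stress σ' = σ_v − P_p = 196.9 − 82.86 = 114.09 MPa = 1126.0 atm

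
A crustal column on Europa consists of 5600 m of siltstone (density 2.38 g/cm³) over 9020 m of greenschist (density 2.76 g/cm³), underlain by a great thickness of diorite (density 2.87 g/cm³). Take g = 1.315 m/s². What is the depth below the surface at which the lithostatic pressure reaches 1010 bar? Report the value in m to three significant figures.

Pressure at base of upper layers: 2380×1.315×5600 + 2760×1.315×9020 = 5.026×10^7 Pa = 502.6 bar
Remaining pressure to be supplied by diorite: 1.010×10^8 − 5.026×10^7 = 5.074×10^7 Pa
Additional depth in diorite = 5.074×10^7 Pa / (2870 kg/m³ × 1.315 m/s²) = 13444 m
Total depth = 14620 m + 13444 m = 28064 m

28100 m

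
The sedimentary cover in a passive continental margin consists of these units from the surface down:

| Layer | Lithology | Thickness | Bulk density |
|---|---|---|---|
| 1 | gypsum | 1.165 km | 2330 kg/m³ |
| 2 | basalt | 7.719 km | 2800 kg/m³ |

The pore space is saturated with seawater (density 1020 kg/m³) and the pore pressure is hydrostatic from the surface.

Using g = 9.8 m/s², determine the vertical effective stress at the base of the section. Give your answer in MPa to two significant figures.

150 MPa

Overburden (lithostatic) stress σ_v:
gypsum: 2330 kg/m³ × 9.8 m/s² × 1165 m = 2.660×10^7 Pa = 26.60 MPa
basalt: 2800 kg/m³ × 9.8 m/s² × 7719 m = 2.118×10^8 Pa = 211.8 MPa
Total = 26.60 + 211.8 = 238.41 MPa
Pore pressure P_p = 1020 kg/m³ × 9.8 m/s² × 8884 m = 8.880×10^7 Pa = 88.80 MPa
Effective stress σ' = σ_v − P_p = 238.4 − 88.80 = 149.61 MPa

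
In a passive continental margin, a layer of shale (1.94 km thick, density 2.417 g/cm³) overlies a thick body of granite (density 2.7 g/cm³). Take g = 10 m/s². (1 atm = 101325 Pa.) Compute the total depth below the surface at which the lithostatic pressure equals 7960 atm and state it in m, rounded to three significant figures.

Pressure at base of upper layers: 2417×10×1940 = 4.689×10^7 Pa = 462.8 atm
Remaining pressure to be supplied by granite: 8.065×10^8 − 4.689×10^7 = 7.597×10^8 Pa
Additional depth in granite = 7.597×10^8 Pa / (2700 kg/m³ × 10 m/s²) = 28135 m
Total depth = 1940 m + 28135 m = 30075 m

30100 m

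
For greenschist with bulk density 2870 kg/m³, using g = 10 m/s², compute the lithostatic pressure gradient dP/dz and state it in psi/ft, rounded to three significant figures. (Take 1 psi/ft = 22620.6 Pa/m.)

1.27 psi/ft

dP/dz = ρg = 2870 kg/m³ × 10 m/s² = 28700 Pa/m
= 28700 Pa/m × (1 psi/ft / 22621 Pa/m) = 1.2688 psi/ft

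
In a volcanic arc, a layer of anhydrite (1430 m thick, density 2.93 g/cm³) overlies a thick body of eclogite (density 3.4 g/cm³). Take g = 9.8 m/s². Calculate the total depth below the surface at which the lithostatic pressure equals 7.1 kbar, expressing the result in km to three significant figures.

Pressure at base of upper layers: 2930×9.8×1430 = 4.106×10^7 Pa = 0.4106 kbar
Remaining pressure to be supplied by eclogite: 7.100×10^8 − 4.106×10^7 = 6.689×10^8 Pa
Additional depth in eclogite = 6.689×10^8 Pa / (3400 kg/m³ × 9.8 m/s²) = 20076 m
Total depth = 1430 m + 20076 m = 21506 m
= 21.506 km

21.5 km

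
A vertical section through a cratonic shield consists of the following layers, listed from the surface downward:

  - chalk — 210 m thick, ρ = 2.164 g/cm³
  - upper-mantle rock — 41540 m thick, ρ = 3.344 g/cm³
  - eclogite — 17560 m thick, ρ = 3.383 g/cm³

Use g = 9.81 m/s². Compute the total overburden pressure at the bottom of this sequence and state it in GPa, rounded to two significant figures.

1.9 GPa

chalk: 2164 kg/m³ × 9.81 m/s² × 210 m = 4.458×10^6 Pa = 4.458×10^-3 GPa
upper-mantle rock: 3344 kg/m³ × 9.81 m/s² × 41540 m = 1.363×10^9 Pa = 1.363 GPa
eclogite: 3383 kg/m³ × 9.81 m/s² × 17560 m = 5.828×10^8 Pa = 0.5828 GPa
Total = 4.458×10^-3 + 1.363 + 0.5828 = 1.9499 GPa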